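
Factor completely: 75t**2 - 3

3(5t + 1)(5t - 1)

Pull out the common factor 3; 25t**2 - 1 is a difference of squares.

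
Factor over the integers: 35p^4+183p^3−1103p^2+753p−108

Testing divisors of the constant over divisors of the leading coefficient, p = 1/5 is a root, so (5p−1) divides it; the quotient is 7p^3+38p^2−213p+108.
Next, p = 4/7 is a root, so (7p−4) divides it; the quotient is p^2+6p−27.
The remaining quadratic factors as (p−3)(p+9).

(5p−1)(7p−4)(p+9)(p−3)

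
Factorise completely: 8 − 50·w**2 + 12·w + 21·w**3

Among the possible rational roots, w = −2/7 is a root, so (7·w + 2) divides it; the quotient is 3·w**2 − 8·w + 4.
The remaining quadratic factors as (w − 2)(3·w − 2).

(3·w − 2)·(7·w + 2)·(w − 2)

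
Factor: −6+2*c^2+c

(2*c−3)*(c+2)

Need a pair with product 2·(−6) = −12 and sum 1: that's 4 and −3.
Split the middle term: 2*c^2+4*c − 3*c−6 = 2*c*(c+2) − 3*(c+2).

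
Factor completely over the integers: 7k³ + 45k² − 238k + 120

(7k − 4)(k + 10)(k − 3)

By the rational root theorem, k = 3 is a root, giving the factor (k − 3) and quotient 7k² + 66k − 40.
The remaining quadratic factors as (7k − 4)(k + 10).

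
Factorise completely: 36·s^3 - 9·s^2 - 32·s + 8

Group as (36·s^3 - 32·s) + (-9·s^2 + 8) = 4·s·(9·s^2 - 8) - (9·s^2 - 8).
Both groups share the factor (9·s^2 - 8).

(4·s - 1)·(9·s^2 - 8)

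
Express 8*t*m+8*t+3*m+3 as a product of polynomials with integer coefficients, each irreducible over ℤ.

Group as (8*t*m+8*t) + (3*m+3) = 8*t*(m+1) + 3*(m+1).
Both groups share the factor (m+1).

(8*t+3)*(m+1)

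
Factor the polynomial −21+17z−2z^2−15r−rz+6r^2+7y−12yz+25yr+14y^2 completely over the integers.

Group: 2y(7y+2r+z−7) + (3r−2z+3)(7y+2r+z−7); both groups contain (7y+2r+z−7).

(7y+2r+z−7)(2y+3r−2z+3)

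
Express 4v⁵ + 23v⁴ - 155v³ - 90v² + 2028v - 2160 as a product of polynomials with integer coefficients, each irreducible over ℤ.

Testing divisors of the constant over divisors of the leading coefficient, v = -4 is a root, giving the factor (v + 4) and quotient 4v⁴ + 7v³ - 183v² + 642v - 540.
Next, v = 5/4 is a root, so (4v - 5) is a factor; dividing leaves v³ + 3v² - 42v + 108.
Next, v = -9 is a root, so (v + 9) is a factor; dividing leaves v² - 6v + 12.
The quadratic v² - 6v + 12 has discriminant -12 < 0 and is irreducible over ℤ.

(4v - 5)(v + 4)(v + 9)(v² - 6v + 12)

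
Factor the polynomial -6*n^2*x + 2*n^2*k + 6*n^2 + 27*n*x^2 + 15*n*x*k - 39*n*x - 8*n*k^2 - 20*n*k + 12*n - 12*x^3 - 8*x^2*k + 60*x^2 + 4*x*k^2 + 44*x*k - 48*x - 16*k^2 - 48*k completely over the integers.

Group: 2*n*(-3*n*x + n*k + 3*n + 12*x^2 + 8*x*k - 12*x - 4*k^2 - 12*k) + (-x + 4)*(-3*n*x + n*k + 3*n + 12*x^2 + 8*x*k - 12*x - 4*k^2 - 12*k); both groups contain (-3*n*x + n*k + 3*n + 12*x^2 + 8*x*k - 12*x - 4*k^2 - 12*k), so (2*n - x + 4) is a factor with cofactor -3*n*x + n*k + 3*n + 12*x^2 + 8*x*k - 12*x - 4*k^2 - 12*k.
The cofactor groups again: -3*n*x + n*k + 3*n + 12*x^2 + 8*x*k - 12*x - 4*k^2 - 12*k = -n*(3*x - k - 3) + (4*x + 4*k)*(3*x - k - 3); both groups contain (3*x - k - 3), giving -(n - 4*x - 4*k)*(3*x - k - 3).

-(n - 4*x - 4*k)*(3*x - k - 3)*(2*n - x + 4)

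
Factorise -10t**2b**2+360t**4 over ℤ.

Factor out 10t**2, leaving 36t**2-b**2, which is a difference of two squares.

10t**2(6t-b)(6t+b)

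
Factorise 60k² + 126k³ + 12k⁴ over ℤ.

6k²(2k + 1)(k + 10)

Pull out the common factor 6k², then factor the remaining trinomial.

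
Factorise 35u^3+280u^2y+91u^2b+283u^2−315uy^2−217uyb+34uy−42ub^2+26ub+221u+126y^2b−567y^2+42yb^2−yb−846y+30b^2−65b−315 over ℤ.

Group: 5u(7u^2+56uy+21ub+44u−63y^2−21yb−94y−15b−35) + (−2b+9)(7u^2+56uy+21ub+44u−63y^2−21yb−94y−15b−35); both groups contain (7u^2+56uy+21ub+44u−63y^2−21yb−94y−15b−35), so (5u−2b+9) is a factor with cofactor 7u^2+56uy+21ub+44u−63y^2−21yb−94y−15b−35.
The cofactor groups again: 7u^2+56uy+21ub+44u−63y^2−21yb−94y−15b−35 = u(7u−7y−5) + (9y+3b+7)(7u−7y−5); both groups contain (7u−7y−5), giving (u+9y+3b+7)(7u−7y−5).

(5u−2b+9)(u+9y+3b+7)(7u−7y−5)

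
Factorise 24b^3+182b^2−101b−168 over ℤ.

Testing divisors of the constant over divisors of the leading coefficient, b = −3/4 is a root, giving the factor (4b+3) and quotient 6b^2+41b−56.
The remaining quadratic factors as (b+8)(6b−7).

(4b+3)(6b−7)(b+8)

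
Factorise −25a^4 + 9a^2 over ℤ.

−a^2(5a + 3)(5a − 3)

Pull out the common factor a^2, leaving −25a^2 + 9.
Recognize a difference of squares with the parts 3 and 5a.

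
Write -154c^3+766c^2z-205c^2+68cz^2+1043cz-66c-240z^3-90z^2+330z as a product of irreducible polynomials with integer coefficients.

Group: c(-154c^2-4cz-205c+48z^2+18z-66) - 5z(-154c^2-4cz-205c+48z^2+18z-66); both groups contain (-154c^2-4cz-205c+48z^2+18z-66), so (c-5z) is a factor with cofactor -154c^2-4cz-205c+48z^2+18z-66.
The cofactor groups again: -154c^2-4cz-205c+48z^2+18z-66 = -14c(11c-6z+6) + (-8z-11)(11c-6z+6); both groups contain (11c-6z+6), giving -(14c+8z+11)(11c-6z+6).

-(11c-6z+6)(14c+8z+11)(c-5z)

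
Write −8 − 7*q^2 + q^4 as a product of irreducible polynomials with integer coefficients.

(q^2 + 1)*(q^2 − 8)

Substitute u = q^2 to get a quadratic in u, then factor.
q^2 + 1 is irreducible over ℤ (sum of squares).
q^2 − 8 is irreducible over ℤ (8 is not a perfect square).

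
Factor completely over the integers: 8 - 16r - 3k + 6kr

(2r - 1)(3k - 8)

Group as (6kr - 3k) + (-16r + 8) = 3k(2r - 1) - 8(2r - 1).
Both groups share the factor (2r - 1).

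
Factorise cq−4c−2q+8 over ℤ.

Group as (cq−4c) + (−2q+8) = c(q−4) − 2(q−4).
Both groups share the factor (q−4).

(c−2)(q−4)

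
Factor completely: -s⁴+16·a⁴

Difference of squares twice: with A = 2·a and B = s, A⁴ − B⁴ = (A² − B²)(A² + B²), and A² − B² factors again.

(2·a+s)·(2·a-s)·(4·a²+s²)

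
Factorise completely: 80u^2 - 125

5(4u + 5)(4u - 5)

Every term has a factor of 5. Then 16u^2 - 25 = (4u)² − (5)².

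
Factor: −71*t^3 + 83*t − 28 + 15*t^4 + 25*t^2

(3*t − 1)*(5*t − 7)*(t + 1)*(t − 4)

Among the possible rational roots, t = 4 is a root, giving the factor (t − 4) and quotient 15*t^3 − 11*t^2 − 19*t + 7.
Then t = 1/3 is a root, giving the factor (3*t − 1) and quotient 5*t^2 − 2*t − 7.
The remaining quadratic factors as (t + 1)(5*t − 7).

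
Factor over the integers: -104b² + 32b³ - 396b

Pull out the common factor 4b, then factor the remaining trinomial.

4b(2b - 11)(4b + 9)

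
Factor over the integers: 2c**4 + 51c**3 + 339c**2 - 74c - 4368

Trying the rational-root candidates, c = -8 is a root, so (c + 8) divides it; the quotient is 2c**3 + 35c**2 + 59c - 546.
Continuing, c = -14 is a root, giving the factor (c + 14) and quotient 2c**2 + 7c - 39.
The remaining quadratic factors as (2c + 13)(c - 3).

(2c + 13)(c + 14)(c + 8)(c - 3)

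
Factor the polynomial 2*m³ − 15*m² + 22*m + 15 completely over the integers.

Trying the rational-root candidates, m = 5 is a root, so (m − 5) is a factor; dividing leaves 2*m² − 5*m − 3.
The remaining quadratic factors as (m − 3)(2*m + 1).

(2*m + 1)*(m − 3)*(m − 5)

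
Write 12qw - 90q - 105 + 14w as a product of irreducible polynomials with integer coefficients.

Group as (12qw - 90q) + (14w - 105) = 6q(2w - 15) + 7(2w - 15).
Both groups share the factor (2w - 15).

(2w - 15)(6q + 7)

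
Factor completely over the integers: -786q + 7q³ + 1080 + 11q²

Trying the rational-root candidates, q = 10/7 is a root, giving the factor (7q - 10) and quotient q² + 3q - 108.
The remaining quadratic factors as (q + 12)(q - 9).

(7q - 10)(q + 12)(q - 9)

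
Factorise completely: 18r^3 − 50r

2r(3r + 5)(3r − 5)

Every term has a factor of 2r. Then 9r^2 − 25 = (3r)² − (5)².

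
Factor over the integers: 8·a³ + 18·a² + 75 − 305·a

(2·a + 15)·(4·a − 1)·(a − 5)

Among the possible rational roots, a = 1/4 is a root, giving the factor (4·a − 1) and quotient 2·a² + 5·a − 75.
The remaining quadratic factors as (2·a + 15)(a − 5).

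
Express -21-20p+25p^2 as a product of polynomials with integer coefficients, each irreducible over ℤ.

(5p+3)(5p-7)

Need a pair with product 25·(-21) = -525 and sum -20: that's 15 and -35.
Split the middle term: 25p^2+15p - 35p-21 = 5p(5p+3) - 7(5p+3).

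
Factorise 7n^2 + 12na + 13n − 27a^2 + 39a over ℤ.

Group: n(7n − 9a + 13) + 3a(7n − 9a + 13); both groups contain (7n − 9a + 13).

(7n − 9a + 13)(n + 3a)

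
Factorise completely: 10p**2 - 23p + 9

(2p - 1)(5p - 9)

Need a pair with product 10·9 = 90 and sum -23: that's -5 and -18.
Split the middle term: 10p**2 - 5p - 18p + 9 = 5p(2p - 1) - 9(2p - 1).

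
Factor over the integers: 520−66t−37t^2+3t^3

(3t−10)(t+4)(t−13)

By the rational root theorem, t = −4 is a root, so (t+4) is a factor; dividing leaves 3t^2−49t+130.
The remaining quadratic factors as (3t−10)(t−13).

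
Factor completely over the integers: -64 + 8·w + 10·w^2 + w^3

Trying the rational-root candidates, w = -4 is a root, so (w + 4) divides it; the quotient is w^2 + 6·w - 16.
The remaining quadratic factors as (w - 2)(w + 8).

(w + 4)·(w + 8)·(w - 2)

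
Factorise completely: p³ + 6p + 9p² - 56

By the rational root theorem, p = 2 is a root, so (p - 2) divides it; the quotient is p² + 11p + 28.
The remaining quadratic factors as (p + 7)(p + 4).

(p + 4)(p + 7)(p - 2)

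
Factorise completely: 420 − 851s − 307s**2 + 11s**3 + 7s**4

(7s − 3)(s + 4)(s + 5)(s − 7)

Trying the rational-root candidates, s = −4 is a root, giving the factor (s + 4) and quotient 7s**3 − 17s**2 − 239s + 105.
Continuing, s = 3/7 is a root, so (7s − 3) divides it; the quotient is s**2 − 2s − 35.
The remaining quadratic factors as (s + 5)(s − 7).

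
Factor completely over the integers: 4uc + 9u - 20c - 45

(4c + 9)(u - 5)

Group as (4uc + 9u) + (-20c - 45) = u(4c + 9) - 5(4c + 9).
Both groups share the factor (4c + 9).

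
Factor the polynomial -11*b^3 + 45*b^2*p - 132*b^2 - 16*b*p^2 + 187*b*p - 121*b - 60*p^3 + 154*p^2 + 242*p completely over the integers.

Group: b*(-11*b^2 + 23*b*p - 132*b + 30*p^2 - 77*p - 121) - 2*p*(-11*b^2 + 23*b*p - 132*b + 30*p^2 - 77*p - 121); both groups contain (-11*b^2 + 23*b*p - 132*b + 30*p^2 - 77*p - 121), so (b - 2*p) is a factor with cofactor -11*b^2 + 23*b*p - 132*b + 30*p^2 - 77*p - 121.
The cofactor groups again: -11*b^2 + 23*b*p - 132*b + 30*p^2 - 77*p - 121 = -11*b*(b - 3*p + 11) + (-10*p - 11)*(b - 3*p + 11); both groups contain (b - 3*p + 11), giving -(11*b + 10*p + 11)*(b - 3*p + 11).

-(11*b + 10*p + 11)*(b - 2*p)*(b - 3*p + 11)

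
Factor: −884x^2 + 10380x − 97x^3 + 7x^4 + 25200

Testing divisors of the constant over divisors of the leading coefficient, x = 12 is a root, so (x − 12) divides it; the quotient is 7x^3 − 13x^2 − 1040x − 2100.
Then x = −10 is a root, so (x + 10) is a factor; dividing leaves 7x^2 − 83x − 210.
The remaining quadratic factors as (7x + 15)(x − 14).

(7x + 15)(x + 10)(x − 12)(x − 14)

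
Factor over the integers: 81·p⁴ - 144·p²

9·p²·(3·p + 4)·(3·p - 4)

Every term has a factor of 9·p². Then 9·p² - 16 = (3·p)² − (4)².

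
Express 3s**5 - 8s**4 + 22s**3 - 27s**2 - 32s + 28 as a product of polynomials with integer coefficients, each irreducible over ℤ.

By the rational root theorem, s = -1 is a root, giving the factor (s + 1) and quotient 3s**4 - 11s**3 + 33s**2 - 60s + 28.
Then s = 2/3 is a root, so (3s - 2) divides it; the quotient is s**3 - 3s**2 + 9s - 14.
Then s = 2 is a root, giving the factor (s - 2) and quotient s**2 - s + 7.
The quadratic s**2 - s + 7 has discriminant -27 < 0 and is irreducible over ℤ.

(3s - 2)(s + 1)(s - 2)(s**2 - s + 7)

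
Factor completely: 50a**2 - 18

Pull out the common factor 2; 25a**2 - 9 is a difference of squares.

2(5a + 3)(5a - 3)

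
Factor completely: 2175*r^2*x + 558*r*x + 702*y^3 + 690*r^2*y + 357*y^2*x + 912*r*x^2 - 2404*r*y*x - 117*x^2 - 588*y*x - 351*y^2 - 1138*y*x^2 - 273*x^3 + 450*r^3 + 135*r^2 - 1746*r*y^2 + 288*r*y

Group: 3*r*(150*r^2 - 220*r*y + 75*r*x + 45*r + 78*y^2 - 73*y*x - 39*y - 21*x^2 - 9*x) + (9*y + 13*x)*(150*r^2 - 220*r*y + 75*r*x + 45*r + 78*y^2 - 73*y*x - 39*y - 21*x^2 - 9*x); both groups contain (150*r^2 - 220*r*y + 75*r*x + 45*r + 78*y^2 - 73*y*x - 39*y - 21*x^2 - 9*x), so (3*r + 9*y + 13*x) is a factor with cofactor 150*r^2 - 220*r*y + 75*r*x + 45*r + 78*y^2 - 73*y*x - 39*y - 21*x^2 - 9*x.
The cofactor groups again: 150*r^2 - 220*r*y + 75*r*x + 45*r + 78*y^2 - 73*y*x - 39*y - 21*x^2 - 9*x = 10*r*(15*r - 13*y - 3*x) + (-6*y + 7*x + 3)*(15*r - 13*y - 3*x); both groups contain (15*r - 13*y - 3*x), giving (10*r - 6*y + 7*x + 3)*(15*r - 13*y - 3*x).

(10*r - 6*y + 7*x + 3)*(15*r - 13*y - 3*x)*(3*r + 9*y + 13*x)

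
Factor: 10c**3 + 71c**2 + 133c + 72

Trying the rational-root candidates, c = -9/2 is a root, so (2c + 9) is a factor; dividing leaves 5c**2 + 13c + 8.
The remaining quadratic factors as (c + 1)(5c + 8).

(2c + 9)(5c + 8)(c + 1)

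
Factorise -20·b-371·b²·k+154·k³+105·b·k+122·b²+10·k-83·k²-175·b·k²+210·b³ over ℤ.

(15·b+11·k-2)·(2·b-k)·(7·b-14·k+5)

Group: 2·b·(105·b²-133·b·k+61·b-154·k²+83·k-10) - k·(105·b²-133·b·k+61·b-154·k²+83·k-10); both groups contain (105·b²-133·b·k+61·b-154·k²+83·k-10), so (2·b-k) is a factor with cofactor 105·b²-133·b·k+61·b-154·k²+83·k-10.
The cofactor groups again: 105·b²-133·b·k+61·b-154·k²+83·k-10 = 15·b·(7·b-14·k+5) + (11·k-2)·(7·b-14·k+5); both groups contain (7·b-14·k+5), giving (15·b+11·k-2)·(7·b-14·k+5).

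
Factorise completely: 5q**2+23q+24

(5q+8)(q+3)

Need a pair with product 5·24 = 120 and sum 23: that's 15 and 8.
Split the middle term: 5q**2+15q + 8q+24 = 5q(q+3) + 8(q+3).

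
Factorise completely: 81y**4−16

Write as (9y**2)² − (4)², then factor 9y**2−4 once more.

(3y+2)(3y−2)(9y**2+4)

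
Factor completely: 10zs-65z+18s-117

(2s-13)(5z+9)

Group as (10zs-65z) + (18s-117) = 5z(2s-13) + 9(2s-13).
Both groups share the factor (2s-13).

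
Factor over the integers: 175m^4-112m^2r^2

Every term has a factor of 7m^2. Then 25m^2-16r^2 = (5m)² − (4r)².

7m^2(5m+4r)(5m-4r)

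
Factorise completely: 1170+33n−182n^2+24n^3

Trying the rational-root candidates, n = 15/4 is a root, so (4n−15) divides it; the quotient is 6n^2−23n−78.
The remaining quadratic factors as (6n+13)(n−6).

(4n−15)(6n+13)(n−6)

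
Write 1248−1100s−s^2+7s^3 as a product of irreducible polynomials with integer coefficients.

(7s−8)(s+13)(s−12)

By the rational root theorem, s = 8/7 is a root, giving the factor (7s−8) and quotient s^2+s−156.
The remaining quadratic factors as (s+13)(s−12).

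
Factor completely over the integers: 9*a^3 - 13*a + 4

Testing divisors of the constant over divisors of the leading coefficient, a = 1/3 is a root, so (3*a - 1) divides it; the quotient is 3*a^2 + a - 4.
The remaining quadratic factors as (a - 1)(3*a + 4).

(3*a + 4)*(3*a - 1)*(a - 1)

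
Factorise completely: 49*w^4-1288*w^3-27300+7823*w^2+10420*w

Testing divisors of the constant over divisors of the leading coefficient, w = 10/7 is a root, so (7*w-10) divides it; the quotient is 7*w^3-174*w^2+869*w+2730.
Then w = -15/7 is a root, so (7*w+15) is a factor; dividing leaves w^2-27*w+182.
The remaining quadratic factors as (w-13)(w-14).

(7*w+15)*(7*w-10)*(w-13)*(w-14)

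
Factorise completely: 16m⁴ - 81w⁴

(2m)⁴ − (3w)⁴ = ((2m)² − (3w)²)((2m)² + (3w)²); the first factor splits again, the second (4m² + 9w²) is irreducible.

(2m + 3w)(2m - 3w)(4m² + 9w²)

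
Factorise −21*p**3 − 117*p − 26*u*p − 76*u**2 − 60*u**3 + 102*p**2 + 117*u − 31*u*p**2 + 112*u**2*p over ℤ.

−(6*u − 7*p + 13)*(u − p)*(10*u + 3*p − 9)

Group: u*(−60*u**2 + 52*u*p − 76*u + 21*p**2 − 102*p + 117) − p*(−60*u**2 + 52*u*p − 76*u + 21*p**2 − 102*p + 117); both groups contain (−60*u**2 + 52*u*p − 76*u + 21*p**2 − 102*p + 117), so (u − p) is a factor with cofactor −60*u**2 + 52*u*p − 76*u + 21*p**2 − 102*p + 117.
The cofactor groups again: −60*u**2 + 52*u*p − 76*u + 21*p**2 − 102*p + 117 = −6*u*(10*u + 3*p − 9) + (7*p − 13)*(10*u + 3*p − 9); both groups contain (10*u + 3*p − 9), giving −(6*u − 7*p + 13)*(10*u + 3*p − 9).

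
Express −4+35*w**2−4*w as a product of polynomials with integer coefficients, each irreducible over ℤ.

(5*w−2)*(7*w+2)

Need a pair with product 35·(−4) = −140 and sum −4: that's 10 and −14.
Split the middle term: 35*w**2+10*w − 14*w−4 = 5*w*(7*w+2) − 2*(7*w+2).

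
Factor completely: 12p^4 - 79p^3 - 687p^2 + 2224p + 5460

(3p - 13)(4p + 7)(p + 6)(p - 10)

Trying the rational-root candidates, p = -7/4 is a root, giving the factor (4p + 7) and quotient 3p^3 - 25p^2 - 128p + 780.
Then p = 13/3 is a root, so (3p - 13) divides it; the quotient is p^2 - 4p - 60.
The remaining quadratic factors as (p + 6)(p - 10).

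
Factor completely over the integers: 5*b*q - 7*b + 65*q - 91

(5*q - 7)*(b + 13)

Group as (5*b*q - 7*b) + (65*q - 91) = b*(5*q - 7) + 13*(5*q - 7).
Both groups share the factor (5*q - 7).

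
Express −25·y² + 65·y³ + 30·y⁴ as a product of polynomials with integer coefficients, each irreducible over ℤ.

5·y²·(2·y + 5)·(3·y − 1)

Pull out the common factor 5·y², then factor the remaining trinomial.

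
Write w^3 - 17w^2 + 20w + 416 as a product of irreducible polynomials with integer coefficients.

(w + 4)(w - 13)(w - 8)

Among the possible rational roots, w = 8 is a root, giving the factor (w - 8) and quotient w^2 - 9w - 52.
The remaining quadratic factors as (w + 4)(w - 13).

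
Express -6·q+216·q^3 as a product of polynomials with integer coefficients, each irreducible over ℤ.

6·q·(6·q+1)·(6·q-1)

Pull out the common factor 6·q; 36·q^2-1 is a difference of squares.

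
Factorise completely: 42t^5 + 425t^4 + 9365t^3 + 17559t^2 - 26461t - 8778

By the rational root theorem, t = 7/6 is a root, so (6t - 7) divides it; the quotient is 7t^4 + 79t^3 + 1653t^2 + 4855t + 1254.
Continuing, t = -2/7 is a root, so (7t + 2) is a factor; dividing leaves t^3 + 11t^2 + 233t + 627.
Continuing, t = -3 is a root, giving the factor (t + 3) and quotient t^2 + 8t + 209.
The quadratic t^2 + 8t + 209 has discriminant -772 < 0 and is irreducible over ℤ.

(6t - 7)(7t + 2)(t + 3)(t^2 + 8t + 209)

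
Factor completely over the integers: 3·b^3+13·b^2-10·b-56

Among the possible rational roots, b = -7/3 is a root, giving the factor (3·b+7) and quotient b^2+2·b-8.
The remaining quadratic factors as (b-2)(b+4).

(3·b+7)·(b+4)·(b-2)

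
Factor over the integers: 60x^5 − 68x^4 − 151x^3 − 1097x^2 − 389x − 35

(2x − 7)(5x + 1)(6x + 1)(x^2 + 2x + 5)

By the rational root theorem, x = −1/5 is a root, giving the factor (5x + 1) and quotient 12x^4 − 16x^3 − 27x^2 − 214x − 35.
Then x = −1/6 is a root, so (6x + 1) divides it; the quotient is 2x^3 − 3x^2 − 4x − 35.
Next, x = 7/2 is a root, so (2x − 7) is a factor; dividing leaves x^2 + 2x + 5.
The quadratic x^2 + 2x + 5 has discriminant −16 < 0 and is irreducible over ℤ.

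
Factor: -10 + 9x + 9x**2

(3x + 5)(3x - 2)

Need a pair with product 9·(-10) = -90 and sum 9: that's 15 and -6.
Split the middle term: 9x**2 + 15x - 6x - 10 = 3x(3x + 5) - 2(3x + 5).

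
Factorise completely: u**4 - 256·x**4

(u + 4·x)·(u - 4·x)·(u**2 + 16·x**2)

Difference of squares twice: with A = u and B = 4·x, A⁴ − B⁴ = (A² − B²)(A² + B²), and A² − B² factors again.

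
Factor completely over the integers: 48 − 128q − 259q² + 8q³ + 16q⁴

(4q + 3)(4q − 1)(q + 4)(q − 4)

By the rational root theorem, q = 4 is a root, so (q − 4) divides it; the quotient is 16q³ + 72q² + 29q − 12.
Then q = 1/4 is a root, so (4q − 1) is a factor; dividing leaves 4q² + 19q + 12.
The remaining quadratic factors as (q + 4)(4q + 3).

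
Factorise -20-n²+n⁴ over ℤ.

(n²+4)(n²-5)

Substitute u = n² to get a quadratic in u, then factor.
n²-5 is irreducible over ℤ (5 is not a perfect square).
n²+4 is irreducible over ℤ (sum of squares).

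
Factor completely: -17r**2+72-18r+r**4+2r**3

Among the possible rational roots, r = -3 is a root, so (r+3) is a factor; dividing leaves r**3-r**2-14r+24.
Then r = 2 is a root, so (r-2) divides it; the quotient is r**2+r-12.
The remaining quadratic factors as (r-3)(r+4).

(r+3)(r+4)(r-2)(r-3)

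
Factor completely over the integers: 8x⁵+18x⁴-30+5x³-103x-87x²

(2x+1)(4x+3)(x-2)(x²+3x+5)

Testing divisors of the constant over divisors of the leading coefficient, x = 2 is a root, so (x-2) is a factor; dividing leaves 8x⁴+34x³+73x²+59x+15.
Then x = -3/4 is a root, giving the factor (4x+3) and quotient 2x³+7x²+13x+5.
Next, x = -1/2 is a root, giving the factor (2x+1) and quotient x²+3x+5.
The quadratic x²+3x+5 has discriminant -11 < 0 and is irreducible over ℤ.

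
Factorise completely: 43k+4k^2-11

Need a pair with product 4·(-11) = -44 and sum 43: that's 44 and -1.
Split the middle term: 4k^2+44k - k-11 = 4k(k+11) - (k+11).

(4k-1)(k+11)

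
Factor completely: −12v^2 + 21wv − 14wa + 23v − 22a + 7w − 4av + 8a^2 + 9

Group: −7w(2a − 3v − 1) + (4a + 4v − 9)(2a − 3v − 1); both groups contain (2a − 3v − 1).

−(7w − 4a − 4v + 9)(2a − 3v − 1)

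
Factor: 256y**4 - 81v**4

Difference of squares twice: with A = 4y and B = 3v, A⁴ − B⁴ = (A² − B²)(A² + B²), and A² − B² factors again.

(4y - 3v)(4y + 3v)(16y**2 + 9v**2)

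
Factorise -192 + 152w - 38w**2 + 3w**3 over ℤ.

(3w - 8)(w - 4)(w - 6)

Testing divisors of the constant over divisors of the leading coefficient, w = 8/3 is a root, so (3w - 8) divides it; the quotient is w**2 - 10w + 24.
The remaining quadratic factors as (w - 4)(w - 6).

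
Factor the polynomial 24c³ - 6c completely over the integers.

Every term has a factor of 6c. Then 4c² - 1 = (2c)² − (1)².

6c(2c + 1)(2c - 1)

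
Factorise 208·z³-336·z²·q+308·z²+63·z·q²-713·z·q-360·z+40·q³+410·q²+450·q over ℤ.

(4·z-5·q)·(13·z-8·q-10)·(4·z+q+9)

Group: 13·z·(16·z²-16·z·q+36·z-5·q²-45·q) + (-8·q-10)·(16·z²-16·z·q+36·z-5·q²-45·q); both groups contain (16·z²-16·z·q+36·z-5·q²-45·q), so (13·z-8·q-10) is a factor with cofactor 16·z²-16·z·q+36·z-5·q²-45·q.
The cofactor groups again: 16·z²-16·z·q+36·z-5·q²-45·q = 4·z·(4·z-5·q) + (q+9)·(4·z-5·q); both groups contain (4·z-5·q), giving (4·z+q+9)·(4·z-5·q).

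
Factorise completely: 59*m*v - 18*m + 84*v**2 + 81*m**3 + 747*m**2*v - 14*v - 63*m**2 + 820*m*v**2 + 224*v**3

(9*m + 4*v + 2)*(9*m + 7*v)*(m + 8*v - 1)

Group: 9*m*(9*m**2 + 76*m*v - 7*m + 32*v**2 + 12*v - 2) + 7*v*(9*m**2 + 76*m*v - 7*m + 32*v**2 + 12*v - 2); both groups contain (9*m**2 + 76*m*v - 7*m + 32*v**2 + 12*v - 2), so (9*m + 7*v) is a factor with cofactor 9*m**2 + 76*m*v - 7*m + 32*v**2 + 12*v - 2.
The cofactor groups again: 9*m**2 + 76*m*v - 7*m + 32*v**2 + 12*v - 2 = m*(9*m + 4*v + 2) + (8*v - 1)*(9*m + 4*v + 2); both groups contain (9*m + 4*v + 2), giving (m + 8*v - 1)*(9*m + 4*v + 2).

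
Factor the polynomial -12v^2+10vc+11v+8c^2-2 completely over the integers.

-(3v-4c-2)(4v+2c-1)

Group: -4v(3v-4c-2) + (-2c+1)(3v-4c-2); both groups contain (3v-4c-2).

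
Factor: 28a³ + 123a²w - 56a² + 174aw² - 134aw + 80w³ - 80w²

Group: a(28a² + 67aw + 40w²) + (2w - 2)(28a² + 67aw + 40w²); both groups contain (28a² + 67aw + 40w²), so (a + 2w - 2) is a factor with cofactor 28a² + 67aw + 40w².
The cofactor groups again: 28a² + 67aw + 40w² = 4a(7a + 8w) + 5w(7a + 8w); both groups contain (7a + 8w), giving (4a + 5w)(7a + 8w).

(4a + 5w)(7a + 8w)(a + 2w - 2)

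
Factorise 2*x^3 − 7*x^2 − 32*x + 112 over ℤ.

(2*x − 7)*(x + 4)*(x − 4)

Trying the rational-root candidates, x = 4 is a root, giving the factor (x − 4) and quotient 2*x^2 + x − 28.
The remaining quadratic factors as (2*x − 7)(x + 4).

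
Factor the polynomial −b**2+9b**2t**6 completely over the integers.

b**2(3t**3+1)(3t**3−1)

Pull out the common factor b**2, leaving 9t**6−1.
Recognize a difference of squares with the parts 3t**3 and 1.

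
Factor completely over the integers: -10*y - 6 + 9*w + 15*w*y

Group as (15*w*y + 9*w) + (-10*y - 6) = 3*w*(5*y + 3) - 2*(5*y + 3).
Both groups share the factor (5*y + 3).

(3*w - 2)*(5*y + 3)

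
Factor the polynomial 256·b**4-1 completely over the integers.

(4·b+1)·(4·b-1)·(16·b**2+1)

Write as (16·b**2)² − (1)², then factor 16·b**2-1 once more.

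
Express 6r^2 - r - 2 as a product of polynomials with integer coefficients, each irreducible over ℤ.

(2r + 1)(3r - 2)

Need a pair with product 6·(-2) = -12 and sum -1: that's 3 and -4.
Split the middle term: 6r^2 + 3r - 4r - 2 = 3r(2r + 1) - 2(2r + 1).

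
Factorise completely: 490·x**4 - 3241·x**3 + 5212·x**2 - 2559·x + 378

Testing divisors of the constant over divisors of the leading coefficient, x = 7/5 is a root, so (5·x - 7) divides it; the quotient is 98·x**3 - 511·x**2 + 327·x - 54.
Continuing, x = 3/7 is a root, so (7·x - 3) is a factor; dividing leaves 14·x**2 - 67·x + 18.
The remaining quadratic factors as (7·x - 2)(2·x - 9).

(2·x - 9)·(5·x - 7)·(7·x - 2)·(7·x - 3)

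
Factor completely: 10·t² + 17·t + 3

(2·t + 3)·(5·t + 1)

Need a pair with product 10·3 = 30 and sum 17: that's 2 and 15.
Split the middle term: 10·t² + 2·t + 15·t + 3 = 2·t·(5·t + 1) + 3·(5·t + 1).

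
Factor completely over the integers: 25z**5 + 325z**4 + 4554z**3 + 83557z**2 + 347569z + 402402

Among the possible rational roots, z = −14/5 is a root, giving the factor (5z + 14) and quotient 5z**4 + 51z**3 + 768z**2 + 14561z + 28743.
Then z = −13 is a root, so (z + 13) is a factor; dividing leaves 5z**3 − 14z**2 + 950z + 2211.
Then z = −11/5 is a root, so (5z + 11) is a factor; dividing leaves z**2 − 5z + 201.
The quadratic z**2 − 5z + 201 has discriminant −779 < 0 and is irreducible over ℤ.

(5z + 11)(5z + 14)(z + 13)(z**2 − 5z + 201)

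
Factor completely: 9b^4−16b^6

−b^4(4b+3)(4b−3)

Pull out the common factor b^4, leaving −16b^2+9.
Recognize a difference of squares with the parts 3 and 4b.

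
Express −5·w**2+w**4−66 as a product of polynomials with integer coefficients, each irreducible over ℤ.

Substitute u = w**2 to get a quadratic in u, then factor.
w**2−11 is irreducible over ℤ (11 is not a perfect square).
w**2+6 is irreducible over ℤ (always positive, so no real roots).

(w**2+6)·(w**2−11)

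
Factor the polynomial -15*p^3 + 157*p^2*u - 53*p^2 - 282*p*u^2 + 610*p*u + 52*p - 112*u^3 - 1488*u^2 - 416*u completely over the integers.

Group: p*(-15*p^2 + 37*p*u - 53*p + 14*u^2 + 186*u + 52) - 8*u*(-15*p^2 + 37*p*u - 53*p + 14*u^2 + 186*u + 52); both groups contain (-15*p^2 + 37*p*u - 53*p + 14*u^2 + 186*u + 52), so (p - 8*u) is a factor with cofactor -15*p^2 + 37*p*u - 53*p + 14*u^2 + 186*u + 52.
The cofactor groups again: -15*p^2 + 37*p*u - 53*p + 14*u^2 + 186*u + 52 = -5*p*(3*p + u + 13) + (14*u + 4)*(3*p + u + 13); both groups contain (3*p + u + 13), giving -(5*p - 14*u - 4)*(3*p + u + 13).

-(3*p + u + 13)*(5*p - 14*u - 4)*(p - 8*u)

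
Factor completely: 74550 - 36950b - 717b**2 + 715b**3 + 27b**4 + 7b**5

(7b - 15)(b + 7)(b - 5)(b**2 + 4b + 142)

By the rational root theorem, b = -7 is a root, so (b + 7) divides it; the quotient is 7b**4 - 22b**3 + 869b**2 - 6800b + 10650.
Next, b = 5 is a root, so (b - 5) is a factor; dividing leaves 7b**3 + 13b**2 + 934b - 2130.
Next, b = 15/7 is a root, so (7b - 15) divides it; the quotient is b**2 + 4b + 142.
The quadratic b**2 + 4b + 142 has discriminant -552 < 0 and is irreducible over ℤ.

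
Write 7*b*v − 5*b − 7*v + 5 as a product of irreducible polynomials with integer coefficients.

Group as (7*b*v − 5*b) + (−7*v + 5) = b*(7*v − 5) − (7*v − 5).
Both groups share the factor (7*v − 5).

(7*v − 5)*(b − 1)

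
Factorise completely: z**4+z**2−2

Substitute u = z**2 to get a quadratic in u, then factor.
z**2−1 is a difference of squares.
z**2+2 is irreducible over ℤ (always positive, so no real roots).

(z+1)(z−1)(z**2+2)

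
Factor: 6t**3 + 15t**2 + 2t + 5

Group as (6t**3 + 2t) + (15t**2 + 5) = 2t(3t**2 + 1) + 5(3t**2 + 1).
Both groups share the factor (3t**2 + 1).

(2t + 5)(3t**2 + 1)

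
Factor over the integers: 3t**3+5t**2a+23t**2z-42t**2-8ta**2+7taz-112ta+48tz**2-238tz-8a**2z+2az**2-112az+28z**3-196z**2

(t-a+2z-14)(3t+8a+14z)(t+z)

Group: t(3t**2+8ta+17tz+8az+14z**2) + (-a+2z-14)(3t**2+8ta+17tz+8az+14z**2); both groups contain (3t**2+8ta+17tz+8az+14z**2), so (t-a+2z-14) is a factor with cofactor 3t**2+8ta+17tz+8az+14z**2.
The cofactor groups again: 3t**2+8ta+17tz+8az+14z**2 = t(3t+8a+14z) + z(3t+8a+14z); both groups contain (3t+8a+14z), giving (t+z)(3t+8a+14z).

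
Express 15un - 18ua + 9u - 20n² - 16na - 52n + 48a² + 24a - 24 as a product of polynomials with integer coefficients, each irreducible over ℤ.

(5n - 6a + 3)(3u - 4n - 8a - 8)

Group: 3u(5n - 6a + 3) + (-4n - 8a - 8)(5n - 6a + 3); both groups contain (5n - 6a + 3).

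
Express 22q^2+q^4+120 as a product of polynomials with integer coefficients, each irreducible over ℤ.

(q^2+10)(q^2+12)

Substitute u = q^2 to get a quadratic in u, then factor.
q^2+10 is irreducible over ℤ (always positive, so no real roots).
q^2+12 is irreducible over ℤ (always positive, so no real roots).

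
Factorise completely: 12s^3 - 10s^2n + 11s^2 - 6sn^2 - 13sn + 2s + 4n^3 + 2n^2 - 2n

(4s - 2n + 1)(s - n)(3s + 2n + 2)

Group: 4s(3s^2 - sn + 2s - 2n^2 - 2n) + (-2n + 1)(3s^2 - sn + 2s - 2n^2 - 2n); both groups contain (3s^2 - sn + 2s - 2n^2 - 2n), so (4s - 2n + 1) is a factor with cofactor 3s^2 - sn + 2s - 2n^2 - 2n.
The cofactor groups again: 3s^2 - sn + 2s - 2n^2 - 2n = s(3s + 2n + 2) - n(3s + 2n + 2); both groups contain (3s + 2n + 2), giving (s - n)(3s + 2n + 2).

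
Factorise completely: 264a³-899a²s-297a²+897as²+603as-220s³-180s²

Group: 8a(33a²-67as+20s²) + (-11s-9)(33a²-67as+20s²); both groups contain (33a²-67as+20s²), so (8a-11s-9) is a factor with cofactor 33a²-67as+20s².
The cofactor groups again: 33a²-67as+20s² = 11a(3a-5s) - 4s(3a-5s); both groups contain (3a-5s), giving (11a-4s)(3a-5s).

(11a-4s)(3a-5s)(8a-11s-9)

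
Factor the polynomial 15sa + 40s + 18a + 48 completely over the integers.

(3a + 8)(5s + 6)

Group as (15sa + 40s) + (18a + 48) = 5s(3a + 8) + 6(3a + 8).
Both groups share the factor (3a + 8).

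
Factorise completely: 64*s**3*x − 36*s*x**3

Pull out the common factor 4*s*x; 16*s**2 − 9*x**2 is a difference of squares.

4*s*x*(4*s + 3*x)*(4*s − 3*x)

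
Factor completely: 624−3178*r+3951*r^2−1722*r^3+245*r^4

Testing divisors of the constant over divisors of the leading coefficient, r = 13/5 is a root, so (5*r−13) divides it; the quotient is 49*r^3−217*r^2+226*r−48.
Continuing, r = 8/7 is a root, so (7*r−8) divides it; the quotient is 7*r^2−23*r+6.
The remaining quadratic factors as (r−3)(7*r−2).

(5*r−13)*(7*r−2)*(7*r−8)*(r−3)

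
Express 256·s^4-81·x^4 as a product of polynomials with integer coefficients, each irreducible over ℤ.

(4·s+3·x)·(4·s-3·x)·(16·s^2+9·x^2)

(4·s)⁴ − (3·x)⁴ = ((4·s)² − (3·x)²)((4·s)² + (3·x)²); the first factor splits again, the second (16·s^2+9·x^2) is irreducible.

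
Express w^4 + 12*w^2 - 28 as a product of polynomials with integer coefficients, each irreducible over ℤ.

Substitute u = w^2 to get a quadratic in u, then factor.
w^2 + 14 is irreducible over ℤ (always positive, so no real roots).
w^2 - 2 is irreducible over ℤ (2 is not a perfect square).

(w^2 + 14)*(w^2 - 2)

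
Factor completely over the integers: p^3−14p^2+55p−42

(p−1)(p−6)(p−7)

Among the possible rational roots, p = 6 is a root, giving the factor (p−6) and quotient p^2−8p+7.
The remaining quadratic factors as (p−1)(p−7).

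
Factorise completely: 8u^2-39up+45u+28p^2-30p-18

(u-4p+6)(8u-7p-3)

Group: u(8u-7p-3) + (-4p+6)(8u-7p-3); both groups contain (8u-7p-3).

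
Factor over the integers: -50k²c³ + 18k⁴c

Every term has a factor of 2k²c. Then 9k² - 25c² = (3k)² − (5c)².

2ck²(3k - 5c)(3k + 5c)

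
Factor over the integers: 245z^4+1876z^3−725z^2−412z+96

By the rational root theorem, z = −8 is a root, so (z+8) divides it; the quotient is 245z^3−84z^2−53z+12.
Next, z = −3/7 is a root, so (7z+3) divides it; the quotient is 35z^2−27z+4.
The remaining quadratic factors as (7z−4)(5z−1).

(5z−1)(7z+3)(7z−4)(z+8)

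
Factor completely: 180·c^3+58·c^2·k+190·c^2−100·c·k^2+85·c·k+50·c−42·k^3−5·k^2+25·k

Group: 10·c·(18·c^2−5·c·k+10·c−7·k^2+5·k) + (6·k+5)·(18·c^2−5·c·k+10·c−7·k^2+5·k); both groups contain (18·c^2−5·c·k+10·c−7·k^2+5·k), so (10·c+6·k+5) is a factor with cofactor 18·c^2−5·c·k+10·c−7·k^2+5·k.
The cofactor groups again: 18·c^2−5·c·k+10·c−7·k^2+5·k = 9·c·(2·c+k) + (−7·k+5)·(2·c+k); both groups contain (2·c+k), giving (9·c−7·k+5)·(2·c+k).

(10·c+6·k+5)·(2·c+k)·(9·c−7·k+5)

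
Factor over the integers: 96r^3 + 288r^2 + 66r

6r(4r + 1)(4r + 11)

Pull out the common factor 6r, then factor the remaining trinomial.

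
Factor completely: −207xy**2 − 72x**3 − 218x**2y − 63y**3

−(2x + 3y)(4x + 3y)(9x + 7y)

Group: 4x(−18x**2 − 41xy − 21y**2) + 3y(−18x**2 − 41xy − 21y**2); both groups contain (−18x**2 − 41xy − 21y**2), so (4x + 3y) is a factor with cofactor −18x**2 − 41xy − 21y**2.
The cofactor groups again: −18x**2 − 41xy − 21y**2 = −2x(9x + 7y) − 3y(9x + 7y); both groups contain (9x + 7y), giving −(2x + 3y)(9x + 7y).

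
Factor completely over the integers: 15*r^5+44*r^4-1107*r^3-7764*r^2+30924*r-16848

(3*r-2)*(5*r-12)*(r-9)*(r^2+15*r+78)

Testing divisors of the constant over divisors of the leading coefficient, r = 12/5 is a root, giving the factor (5*r-12) and quotient 3*r^4+16*r^3-183*r^2-1992*r+1404.
Then r = 9 is a root, so (r-9) divides it; the quotient is 3*r^3+43*r^2+204*r-156.
Then r = 2/3 is a root, so (3*r-2) is a factor; dividing leaves r^2+15*r+78.
The quadratic r^2+15*r+78 has discriminant -87 < 0 and is irreducible over ℤ.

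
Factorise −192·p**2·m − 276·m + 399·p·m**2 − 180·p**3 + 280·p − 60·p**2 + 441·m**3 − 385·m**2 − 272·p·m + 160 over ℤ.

−(6·p − 9·m + 4)·(5·p + 7·m + 5)·(6·p + 7·m − 8)

Group: 5·p·(−36·p**2 + 12·p·m + 24·p + 63·m**2 − 100·m + 32) + (7·m + 5)·(−36·p**2 + 12·p·m + 24·p + 63·m**2 − 100·m + 32); both groups contain (−36·p**2 + 12·p·m + 24·p + 63·m**2 − 100·m + 32), so (5·p + 7·m + 5) is a factor with cofactor −36·p**2 + 12·p·m + 24·p + 63·m**2 − 100·m + 32.
The cofactor groups again: −36·p**2 + 12·p·m + 24·p + 63·m**2 − 100·m + 32 = −6·p·(6·p + 7·m − 8) + (9·m − 4)·(6·p + 7·m − 8); both groups contain (6·p + 7·m − 8), giving −(6·p − 9·m + 4)·(6·p + 7·m − 8).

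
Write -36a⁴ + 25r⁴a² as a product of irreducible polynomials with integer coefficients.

Pull out the common factor a², leaving 25r⁴ - 36a².
Recognize a difference of squares with the parts 5r² and 6a.

a²(5r² - 6a)(5r² + 6a)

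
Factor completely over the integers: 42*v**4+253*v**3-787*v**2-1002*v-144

(6*v+1)*(7*v+6)*(v+8)*(v-3)

By the rational root theorem, v = -1/6 is a root, giving the factor (6*v+1) and quotient 7*v**3+41*v**2-138*v-144.
Next, v = -8 is a root, giving the factor (v+8) and quotient 7*v**2-15*v-18.
The remaining quadratic factors as (7*v+6)(v-3).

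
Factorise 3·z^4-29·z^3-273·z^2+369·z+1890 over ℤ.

(3·z+7)·(z+6)·(z-15)·(z-3)

Testing divisors of the constant over divisors of the leading coefficient, z = -7/3 is a root, giving the factor (3·z+7) and quotient z^3-12·z^2-63·z+270.
Continuing, z = 15 is a root, so (z-15) divides it; the quotient is z^2+3·z-18.
The remaining quadratic factors as (z+6)(z-3).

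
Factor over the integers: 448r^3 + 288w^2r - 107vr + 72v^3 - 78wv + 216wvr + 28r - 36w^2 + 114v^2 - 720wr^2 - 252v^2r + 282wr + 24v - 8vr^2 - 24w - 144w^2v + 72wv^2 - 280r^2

Group: 6w(-24wv + 48wr - 6w + 24v^2 - 20vr + 6v - 56r^2 + 7r) + (3v - 8r + 4)(-24wv + 48wr - 6w + 24v^2 - 20vr + 6v - 56r^2 + 7r); both groups contain (-24wv + 48wr - 6w + 24v^2 - 20vr + 6v - 56r^2 + 7r), so (6w + 3v - 8r + 4) is a factor with cofactor -24wv + 48wr - 6w + 24v^2 - 20vr + 6v - 56r^2 + 7r.
The cofactor groups again: -24wv + 48wr - 6w + 24v^2 - 20vr + 6v - 56r^2 + 7r = -6w(4v - 8r + 1) + (6v + 7r)(4v - 8r + 1); both groups contain (4v - 8r + 1), giving -(6w - 6v - 7r)(4v - 8r + 1).

-(6w - 6v - 7r)(6w + 3v - 8r + 4)(4v - 8r + 1)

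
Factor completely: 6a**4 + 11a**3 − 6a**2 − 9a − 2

Testing divisors of the constant over divisors of the leading coefficient, a = −2 is a root, so (a + 2) divides it; the quotient is 6a**3 − a**2 − 4a − 1.
Then a = −1/3 is a root, so (3a + 1) is a factor; dividing leaves 2a**2 − a − 1.
The remaining quadratic factors as (2a + 1)(a − 1).

(2a + 1)(3a + 1)(a + 2)(a − 1)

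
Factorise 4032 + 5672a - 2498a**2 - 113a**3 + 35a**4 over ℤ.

(5a - 14)(7a + 4)(a + 8)(a - 9)

Among the possible rational roots, a = -8 is a root, giving the factor (a + 8) and quotient 35a**3 - 393a**2 + 646a + 504.
Continuing, a = -4/7 is a root, so (7a + 4) is a factor; dividing leaves 5a**2 - 59a + 126.
The remaining quadratic factors as (5a - 14)(a - 9).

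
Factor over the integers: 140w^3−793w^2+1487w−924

(4w−7)(5w−11)(7w−12)

By the rational root theorem, w = 7/4 is a root, so (4w−7) divides it; the quotient is 35w^2−137w+132.
The remaining quadratic factors as (7w−12)(5w−11).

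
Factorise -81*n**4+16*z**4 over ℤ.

Write as (4*z**2)² − (9*n**2)², then factor 4*z**2-9*n**2 once more.

(2*z-3*n)*(2*z+3*n)*(4*z**2+9*n**2)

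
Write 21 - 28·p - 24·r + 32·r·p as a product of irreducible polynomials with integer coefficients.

(4·p - 3)·(8·r - 7)

Group as (32·r·p - 24·r) + (-28·p + 21) = 8·r·(4·p - 3) - 7·(4·p - 3).
Both groups share the factor (4·p - 3).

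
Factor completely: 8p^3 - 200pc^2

Every term has a factor of 8p. Then p^2 - 25c^2 = (p)² − (5c)².

8p(p - 5c)(p + 5c)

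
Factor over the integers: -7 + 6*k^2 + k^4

Substitute u = k^2 to get a quadratic in u, then factor.
k^2 - 1 is a difference of squares.
k^2 + 7 is irreducible over ℤ (always positive, so no real roots).

(k + 1)*(k - 1)*(k^2 + 7)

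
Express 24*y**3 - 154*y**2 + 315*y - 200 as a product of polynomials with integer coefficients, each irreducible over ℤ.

Testing divisors of the constant over divisors of the leading coefficient, y = 5/4 is a root, giving the factor (4*y - 5) and quotient 6*y**2 - 31*y + 40.
The remaining quadratic factors as (3*y - 8)(2*y - 5).

(2*y - 5)*(3*y - 8)*(4*y - 5)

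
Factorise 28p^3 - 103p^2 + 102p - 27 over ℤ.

Among the possible rational roots, p = 9/4 is a root, so (4p - 9) is a factor; dividing leaves 7p^2 - 10p + 3.
The remaining quadratic factors as (7p - 3)(p - 1).

(4p - 9)(7p - 3)(p - 1)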